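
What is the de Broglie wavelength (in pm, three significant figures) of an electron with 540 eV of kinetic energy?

KE = 540 eV = 8.651 × 10⁻¹⁷ J.
p = √(2mKE) = √(2 × 9.109 × 10⁻³¹ × 8.651 × 10⁻¹⁷) = 1.255 × 10⁻²³ kg·m/s.
λ = h/p = 6.626 × 10⁻³⁴ / 1.255 × 10⁻²³ = 5.28 × 10⁻¹¹ m = 52.8 pm.

λ = 52.8 pm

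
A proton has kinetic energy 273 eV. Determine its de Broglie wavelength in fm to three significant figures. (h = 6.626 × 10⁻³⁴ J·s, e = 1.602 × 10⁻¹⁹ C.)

λ = 1730 fm

KE = 273 eV = 4.373 × 10⁻¹⁷ J.
p = √(2mKE) = √(2 × 1.673 × 10⁻²⁷ × 4.373 × 10⁻¹⁷) = 3.825 × 10⁻²² kg·m/s.
λ = h/p = 6.626 × 10⁻³⁴ / 3.825 × 10⁻²² = 1.73 × 10⁻¹² m = 1730 fm.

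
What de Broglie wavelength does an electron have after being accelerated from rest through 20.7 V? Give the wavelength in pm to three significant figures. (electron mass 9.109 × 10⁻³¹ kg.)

KE = eV = 1.602 × 10⁻¹⁹ × 20.70 = 3.316 × 10⁻¹⁸ J.
p = √(2mKE) = √(2 × 9.109 × 10⁻³¹ × 3.316 × 10⁻¹⁸) = 2.458 × 10⁻²⁴ kg·m/s.
λ = h/p = 6.626 × 10⁻³⁴ / 2.458 × 10⁻²⁴ = 2.70 × 10⁻¹⁰ m = 270 pm.

λ = 270 pm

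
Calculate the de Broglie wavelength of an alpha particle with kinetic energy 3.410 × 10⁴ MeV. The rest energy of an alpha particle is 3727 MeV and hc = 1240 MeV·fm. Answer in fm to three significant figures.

λ = 0.0329 fm

Total energy E = KE + m₀c² = 3.410 × 10⁴ + 3727 = 37827 MeV.
(pc)² = E² − (m₀c²)² = (37827)² − (3727)² = 1.417 × 10⁹ MeV², so pc = 3.764 × 10⁴ MeV.
λ = hc/(pc) = 1240 MeV·fm / 3.764 × 10⁴ MeV = 0.0329 fm.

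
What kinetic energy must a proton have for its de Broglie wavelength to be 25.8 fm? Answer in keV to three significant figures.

p = h/λ = 6.626 × 10⁻³⁴ / 2.580 × 10⁻¹⁴ = 2.568 × 10⁻²⁰ kg·m/s.
KE = p²/(2m) = (2.568 × 10⁻²⁰)² / (2 × 1.673 × 10⁻²⁷) = 1.971 × 10⁻¹³ J = 1230 keV.

KE = 1230 keV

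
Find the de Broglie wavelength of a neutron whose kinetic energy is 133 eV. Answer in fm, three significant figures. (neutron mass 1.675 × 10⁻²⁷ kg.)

λ = 2480 fm

KE = 133 eV = 2.131 × 10⁻¹⁷ J.
p = √(2mKE) = √(2 × 1.675 × 10⁻²⁷ × 2.131 × 10⁻¹⁷) = 2.672 × 10⁻²² kg·m/s.
λ = h/p = 6.626 × 10⁻³⁴ / 2.672 × 10⁻²² = 2.48 × 10⁻¹² m = 2480 fm.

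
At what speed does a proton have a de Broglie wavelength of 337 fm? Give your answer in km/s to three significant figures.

p = h/λ = 6.626 × 10⁻³⁴ / 3.370 × 10⁻¹³ = 1.966 × 10⁻²¹ kg·m/s.
v = p/m = 1.966 × 10⁻²¹ / 1.673 × 10⁻²⁷ = 1.18 × 10⁶ m/s = 1180 km/s.

v = 1180 km/s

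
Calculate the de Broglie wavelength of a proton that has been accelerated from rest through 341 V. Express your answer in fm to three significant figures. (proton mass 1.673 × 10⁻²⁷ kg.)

λ = 1550 fm

KE = eV = 1.602 × 10⁻¹⁹ × 341.0 = 5.463 × 10⁻¹⁷ J.
p = √(2mKE) = √(2 × 1.673 × 10⁻²⁷ × 5.463 × 10⁻¹⁷) = 4.275 × 10⁻²² kg·m/s.
λ = h/p = 6.626 × 10⁻³⁴ / 4.275 × 10⁻²² = 1.55 × 10⁻¹² m = 1550 fm.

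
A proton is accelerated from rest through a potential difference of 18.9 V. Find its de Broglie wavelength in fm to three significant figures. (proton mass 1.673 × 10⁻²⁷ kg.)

λ = 6580 fm

KE = eV = 1.602 × 10⁻¹⁹ × 18.90 = 3.028 × 10⁻¹⁸ J.
p = √(2mKE) = √(2 × 1.673 × 10⁻²⁷ × 3.028 × 10⁻¹⁸) = 1.007 × 10⁻²² kg·m/s.
λ = h/p = 6.626 × 10⁻³⁴ / 1.007 × 10⁻²² = 6.58 × 10⁻¹² m = 6580 fm.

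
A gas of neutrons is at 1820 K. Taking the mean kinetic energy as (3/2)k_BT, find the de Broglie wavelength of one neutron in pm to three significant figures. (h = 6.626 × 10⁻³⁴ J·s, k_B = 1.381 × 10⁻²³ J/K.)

KE = (3/2)k_BT = 1.5 × 1.381 × 10⁻²³ × 1820 = 3.770 × 10⁻²⁰ J.
p = √(2mKE) = √(2 × 1.675 × 10⁻²⁷ × 3.770 × 10⁻²⁰) = 1.124 × 10⁻²³ kg·m/s.
λ = h/p = 5.90 × 10⁻¹¹ m = 59.0 pm.

λ = 59.0 pm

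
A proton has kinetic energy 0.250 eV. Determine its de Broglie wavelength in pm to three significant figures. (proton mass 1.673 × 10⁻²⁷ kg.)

KE = 0.250 eV = 4.005 × 10⁻²⁰ J.
p = √(2mKE) = √(2 × 1.673 × 10⁻²⁷ × 4.005 × 10⁻²⁰) = 1.158 × 10⁻²³ kg·m/s.
λ = h/p = 6.626 × 10⁻³⁴ / 1.158 × 10⁻²³ = 5.72 × 10⁻¹¹ m = 57.2 pm.

λ = 57.2 pm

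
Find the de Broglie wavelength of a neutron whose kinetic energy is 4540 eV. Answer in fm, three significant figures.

KE = 4540 eV = 7.273 × 10⁻¹⁶ J.
p = √(2mKE) = √(2 × 1.675 × 10⁻²⁷ × 7.273 × 10⁻¹⁶) = 1.561 × 10⁻²¹ kg·m/s.
λ = h/p = 6.626 × 10⁻³⁴ / 1.561 × 10⁻²¹ = 4.24 × 10⁻¹³ m = 424 fm.

λ = 424 fm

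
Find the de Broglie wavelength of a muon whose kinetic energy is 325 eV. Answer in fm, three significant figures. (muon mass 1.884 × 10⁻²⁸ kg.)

λ = 4730 fm

KE = 325 eV = 5.207 × 10⁻¹⁷ J.
p = √(2mKE) = √(2 × 1.884 × 10⁻²⁸ × 5.207 × 10⁻¹⁷) = 1.401 × 10⁻²² kg·m/s.
λ = h/p = 6.626 × 10⁻³⁴ / 1.401 × 10⁻²² = 4.73 × 10⁻¹² m = 4730 fm.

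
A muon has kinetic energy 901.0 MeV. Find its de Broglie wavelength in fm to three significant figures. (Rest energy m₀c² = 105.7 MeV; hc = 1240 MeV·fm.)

λ = 1.24 fm

Total energy E = KE + m₀c² = 901.0 + 105.7 = 1006.7 MeV.
(pc)² = E² − (m₀c²)² = (1006.7)² − (105.7)² = 1.002 × 10⁶ MeV², so pc = 1001 MeV.
λ = hc/(pc) = 1240 MeV·fm / 1001 MeV = 1.24 fm.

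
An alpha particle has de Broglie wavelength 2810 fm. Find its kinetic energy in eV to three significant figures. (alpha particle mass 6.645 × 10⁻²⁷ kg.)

p = h/λ = 6.626 × 10⁻³⁴ / 2.810 × 10⁻¹² = 2.358 × 10⁻²² kg·m/s.
KE = p²/(2m) = (2.358 × 10⁻²²)² / (2 × 6.645 × 10⁻²⁷) = 4.184 × 10⁻¹⁸ J = 26.1 eV.

KE = 26.1 eV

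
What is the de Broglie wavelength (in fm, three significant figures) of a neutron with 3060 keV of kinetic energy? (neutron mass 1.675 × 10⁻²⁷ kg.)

λ = 16.4 fm

KE = 3060 keV = 4.902 × 10⁻¹³ J.
p = √(2mKE) = √(2 × 1.675 × 10⁻²⁷ × 4.902 × 10⁻¹³) = 4.052 × 10⁻²⁰ kg·m/s.
λ = h/p = 6.626 × 10⁻³⁴ / 4.052 × 10⁻²⁰ = 1.64 × 10⁻¹⁴ m = 16.4 fm.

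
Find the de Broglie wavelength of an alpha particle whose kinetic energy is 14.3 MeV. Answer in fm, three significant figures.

KE = 14.3 MeV = 2.291 × 10⁻¹² J.
p = √(2mKE) = √(2 × 6.645 × 10⁻²⁷ × 2.291 × 10⁻¹²) = 1.745 × 10⁻¹⁹ kg·m/s.
λ = h/p = 6.626 × 10⁻³⁴ / 1.745 × 10⁻¹⁹ = 3.80 × 10⁻¹⁵ m = 3.80 fm.

λ = 3.80 fm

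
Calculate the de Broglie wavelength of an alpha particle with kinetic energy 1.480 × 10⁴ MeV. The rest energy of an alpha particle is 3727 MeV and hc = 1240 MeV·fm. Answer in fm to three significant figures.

λ = 0.0683 fm

Total energy E = KE + m₀c² = 1.480 × 10⁴ + 3727 = 18527 MeV.
(pc)² = E² − (m₀c²)² = (18527)² − (3727)² = 3.294 × 10⁸ MeV², so pc = 1.815 × 10⁴ MeV.
λ = hc/(pc) = 1240 MeV·fm / 1.815 × 10⁴ MeV = 0.0683 fm.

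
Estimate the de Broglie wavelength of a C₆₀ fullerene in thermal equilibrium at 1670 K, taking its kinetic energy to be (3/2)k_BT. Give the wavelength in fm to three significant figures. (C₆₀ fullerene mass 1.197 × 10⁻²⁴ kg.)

KE = (3/2)k_BT = 1.5 × 1.381 × 10⁻²³ × 1670 = 3.459 × 10⁻²⁰ J.
p = √(2mKE) = √(2 × 1.197 × 10⁻²⁴ × 3.459 × 10⁻²⁰) = 2.878 × 10⁻²² kg·m/s.
λ = h/p = 2.30 × 10⁻¹² m = 2300 fm.

λ = 2300 fm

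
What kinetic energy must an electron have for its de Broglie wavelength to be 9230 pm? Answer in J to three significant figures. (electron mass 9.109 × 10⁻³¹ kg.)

KE = 2.83 × 10⁻²¹ J

p = h/λ = 6.626 × 10⁻³⁴ / 9.230 × 10⁻⁹ = 7.179 × 10⁻²⁶ kg·m/s.
KE = p²/(2m) = (7.179 × 10⁻²⁶)² / (2 × 9.109 × 10⁻³¹) = 2.829 × 10⁻²¹ J = 2.83 × 10⁻²¹ J.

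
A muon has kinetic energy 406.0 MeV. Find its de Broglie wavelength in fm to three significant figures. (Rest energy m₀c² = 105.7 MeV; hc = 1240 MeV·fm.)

λ = 2.48 fm

Total energy E = KE + m₀c² = 406.0 + 105.7 = 511.7 MeV.
(pc)² = E² − (m₀c²)² = (511.7)² − (105.7)² = 2.507 × 10⁵ MeV², so pc = 500.7 MeV.
λ = hc/(pc) = 1240 MeV·fm / 500.7 MeV = 2.48 fm.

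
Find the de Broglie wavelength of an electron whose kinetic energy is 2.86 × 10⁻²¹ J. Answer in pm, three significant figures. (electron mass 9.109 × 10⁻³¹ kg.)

p = √(2mKE) = √(2 × 9.109 × 10⁻³¹ × 2.860 × 10⁻²¹) = 7.218 × 10⁻²⁶ kg·m/s.
λ = h/p = 6.626 × 10⁻³⁴ / 7.218 × 10⁻²⁶ = 9.18 × 10⁻⁹ m = 9180 pm.

λ = 9180 pm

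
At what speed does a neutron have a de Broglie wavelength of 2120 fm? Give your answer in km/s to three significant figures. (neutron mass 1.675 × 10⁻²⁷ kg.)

p = h/λ = 6.626 × 10⁻³⁴ / 2.120 × 10⁻¹² = 3.125 × 10⁻²² kg·m/s.
v = p/m = 3.125 × 10⁻²² / 1.675 × 10⁻²⁷ = 1.87 × 10⁵ m/s = 187 km/s.

v = 187 km/s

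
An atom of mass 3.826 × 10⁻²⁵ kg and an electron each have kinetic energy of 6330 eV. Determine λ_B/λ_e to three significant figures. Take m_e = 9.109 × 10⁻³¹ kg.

At fixed KE, p = √(2mKE) so λ = h/p ∝ 1/√m.
λ_B/λ_e = √(m_e/m_B) = √(9.109 × 10⁻³¹/3.826 × 10⁻²⁵) = √(2.381 × 10⁻⁶) = 1.54 × 10⁻³.

λ_B/λ_e = 1.54 × 10⁻³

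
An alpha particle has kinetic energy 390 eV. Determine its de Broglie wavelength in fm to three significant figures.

λ = 727 fm

KE = 390 eV = 6.248 × 10⁻¹⁷ J.
p = √(2mKE) = √(2 × 6.645 × 10⁻²⁷ × 6.248 × 10⁻¹⁷) = 9.112 × 10⁻²² kg·m/s.
λ = h/p = 6.626 × 10⁻³⁴ / 9.112 × 10⁻²² = 7.27 × 10⁻¹³ m = 727 fm.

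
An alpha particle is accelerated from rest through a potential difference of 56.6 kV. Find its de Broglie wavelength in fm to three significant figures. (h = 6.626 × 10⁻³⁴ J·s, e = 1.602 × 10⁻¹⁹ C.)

KE = 2eV = 2 × 1.602 × 10⁻¹⁹ × 5.660 × 10⁴ = 1.813 × 10⁻¹⁴ J.
p = √(2mKE) = √(2 × 6.645 × 10⁻²⁷ × 1.813 × 10⁻¹⁴) = 1.552 × 10⁻²⁰ kg·m/s.
λ = h/p = 6.626 × 10⁻³⁴ / 1.552 × 10⁻²⁰ = 4.27 × 10⁻¹⁴ m = 42.7 fm.

λ = 42.7 fm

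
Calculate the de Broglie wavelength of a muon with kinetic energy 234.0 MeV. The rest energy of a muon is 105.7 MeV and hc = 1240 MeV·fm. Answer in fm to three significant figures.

λ = 3.84 fm

Total energy E = KE + m₀c² = 234.0 + 105.7 = 339.7 MeV.
(pc)² = E² − (m₀c²)² = (339.7)² − (105.7)² = 1.042 × 10⁵ MeV², so pc = 322.8 MeV.
λ = hc/(pc) = 1240 MeV·fm / 322.8 MeV = 3.84 fm.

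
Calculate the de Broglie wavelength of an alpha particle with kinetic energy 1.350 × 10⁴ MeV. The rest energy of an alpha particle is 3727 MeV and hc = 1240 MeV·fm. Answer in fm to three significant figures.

λ = 0.0737 fm

Total energy E = KE + m₀c² = 1.350 × 10⁴ + 3727 = 17227 MeV.
(pc)² = E² − (m₀c²)² = (17227)² − (3727)² = 2.829 × 10⁸ MeV², so pc = 1.682 × 10⁴ MeV.
λ = hc/(pc) = 1240 MeV·fm / 1.682 × 10⁴ MeV = 0.0737 fm.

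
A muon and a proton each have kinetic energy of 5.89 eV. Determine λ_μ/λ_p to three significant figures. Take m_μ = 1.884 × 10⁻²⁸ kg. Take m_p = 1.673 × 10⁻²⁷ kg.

At fixed KE, p = √(2mKE) so λ = h/p ∝ 1/√m.
λ_μ/λ_p = √(m_p/m_μ) = √(1.673 × 10⁻²⁷/1.884 × 10⁻²⁸) = √(8.880) = 2.98.

λ_μ/λ_p = 2.98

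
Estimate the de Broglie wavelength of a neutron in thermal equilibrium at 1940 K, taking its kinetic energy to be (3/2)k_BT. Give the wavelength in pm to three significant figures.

KE = (3/2)k_BT = 1.5 × 1.381 × 10⁻²³ × 1940 = 4.019 × 10⁻²⁰ J.
p = √(2mKE) = √(2 × 1.675 × 10⁻²⁷ × 4.019 × 10⁻²⁰) = 1.160 × 10⁻²³ kg·m/s.
λ = h/p = 5.71 × 10⁻¹¹ m = 57.1 pm.

λ = 57.1 pm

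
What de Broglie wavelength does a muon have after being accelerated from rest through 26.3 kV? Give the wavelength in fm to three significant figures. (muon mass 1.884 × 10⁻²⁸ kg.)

KE = eV = 1.602 × 10⁻¹⁹ × 2.630 × 10⁴ = 4.213 × 10⁻¹⁵ J.
p = √(2mKE) = √(2 × 1.884 × 10⁻²⁸ × 4.213 × 10⁻¹⁵) = 1.260 × 10⁻²¹ kg·m/s.
λ = h/p = 6.626 × 10⁻³⁴ / 1.260 × 10⁻²¹ = 5.26 × 10⁻¹³ m = 526 fm.

λ = 526 fm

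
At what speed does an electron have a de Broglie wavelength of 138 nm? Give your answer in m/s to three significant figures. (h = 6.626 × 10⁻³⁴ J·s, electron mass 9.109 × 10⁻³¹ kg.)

v = 5270 m/s

p = h/λ = 6.626 × 10⁻³⁴ / 1.380 × 10⁻⁷ = 4.801 × 10⁻²⁷ kg·m/s.
v = p/m = 4.801 × 10⁻²⁷ / 9.109 × 10⁻³¹ = 5.27 × 10³ m/s = 5270 m/s.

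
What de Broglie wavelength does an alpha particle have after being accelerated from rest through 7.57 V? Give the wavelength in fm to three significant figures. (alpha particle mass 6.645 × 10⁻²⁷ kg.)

λ = 3690 fm

KE = 2eV = 2 × 1.602 × 10⁻¹⁹ × 7.570 = 2.425 × 10⁻¹⁸ J.
p = √(2mKE) = √(2 × 6.645 × 10⁻²⁷ × 2.425 × 10⁻¹⁸) = 1.795 × 10⁻²² kg·m/s.
λ = h/p = 6.626 × 10⁻³⁴ / 1.795 × 10⁻²² = 3.69 × 10⁻¹² m = 3690 fm.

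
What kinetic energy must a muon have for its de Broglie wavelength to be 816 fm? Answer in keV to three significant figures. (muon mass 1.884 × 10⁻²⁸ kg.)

KE = 10.9 keV

p = h/λ = 6.626 × 10⁻³⁴ / 8.160 × 10⁻¹³ = 8.120 × 10⁻²² kg·m/s.
KE = p²/(2m) = (8.120 × 10⁻²²)² / (2 × 1.884 × 10⁻²⁸) = 1.750 × 10⁻¹⁵ J = 10.9 keV.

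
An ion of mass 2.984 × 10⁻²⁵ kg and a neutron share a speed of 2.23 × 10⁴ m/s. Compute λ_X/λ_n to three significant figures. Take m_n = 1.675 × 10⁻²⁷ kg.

λ_X/λ_n = 5.61 × 10⁻³

At fixed v, p = mv so λ = h/(mv) ∝ 1/m.
λ_X/λ_n = m_n/m_X = 1.675 × 10⁻²⁷/2.984 × 10⁻²⁵ = 5.61 × 10⁻³.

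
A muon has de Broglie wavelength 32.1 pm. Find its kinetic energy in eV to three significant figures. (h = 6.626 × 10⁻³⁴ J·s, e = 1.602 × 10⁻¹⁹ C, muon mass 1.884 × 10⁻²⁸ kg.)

p = h/λ = 6.626 × 10⁻³⁴ / 3.210 × 10⁻¹¹ = 2.064 × 10⁻²³ kg·m/s.
KE = p²/(2m) = (2.064 × 10⁻²³)² / (2 × 1.884 × 10⁻²⁸) = 1.131 × 10⁻¹⁸ J = 7.06 eV.

KE = 7.06 eV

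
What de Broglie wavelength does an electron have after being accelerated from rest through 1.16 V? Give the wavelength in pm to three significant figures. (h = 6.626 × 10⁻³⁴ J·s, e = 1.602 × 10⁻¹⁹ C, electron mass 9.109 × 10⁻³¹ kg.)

λ = 1140 pm

KE = eV = 1.602 × 10⁻¹⁹ × 1.160 = 1.858 × 10⁻¹⁹ J.
p = √(2mKE) = √(2 × 9.109 × 10⁻³¹ × 1.858 × 10⁻¹⁹) = 5.818 × 10⁻²⁵ kg·m/s.
λ = h/p = 6.626 × 10⁻³⁴ / 5.818 × 10⁻²⁵ = 1.14 × 10⁻⁹ m = 1140 pm.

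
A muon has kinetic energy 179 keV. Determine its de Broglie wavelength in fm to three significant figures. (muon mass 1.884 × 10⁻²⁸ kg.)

λ = 202 fm

KE = 179 keV = 2.868 × 10⁻¹⁴ J.
p = √(2mKE) = √(2 × 1.884 × 10⁻²⁸ × 2.868 × 10⁻¹⁴) = 3.287 × 10⁻²¹ kg·m/s.
λ = h/p = 6.626 × 10⁻³⁴ / 3.287 × 10⁻²¹ = 2.02 × 10⁻¹³ m = 202 fm.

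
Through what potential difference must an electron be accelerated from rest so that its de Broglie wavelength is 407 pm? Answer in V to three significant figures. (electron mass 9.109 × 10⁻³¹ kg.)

p = h/λ = 6.626 × 10⁻³⁴ / 4.070 × 10⁻¹⁰ = 1.628 × 10⁻²⁴ kg·m/s.
KE = p²/(2m) = 1.455 × 10⁻¹⁸ J.
V = KE/e = 1.455 × 10⁻¹⁸ / (1.602 × 10⁻¹⁹) = 9.08 V.

V = 9.08 V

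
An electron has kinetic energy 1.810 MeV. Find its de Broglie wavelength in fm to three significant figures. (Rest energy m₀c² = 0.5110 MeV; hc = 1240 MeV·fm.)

Total energy E = KE + m₀c² = 1.810 + 0.5110 = 2.3210 MeV.
(pc)² = E² − (m₀c²)² = (2.3210)² − (0.5110)² = 5.126 MeV², so pc = 2.264 MeV.
λ = hc/(pc) = 1240 MeV·fm / 2.264 MeV = 548 fm.

λ = 548 fm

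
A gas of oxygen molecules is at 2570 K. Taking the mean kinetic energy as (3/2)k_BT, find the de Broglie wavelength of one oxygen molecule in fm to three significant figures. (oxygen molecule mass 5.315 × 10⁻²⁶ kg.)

KE = (3/2)k_BT = 1.5 × 1.381 × 10⁻²³ × 2570 = 5.324 × 10⁻²⁰ J.
p = √(2mKE) = √(2 × 5.315 × 10⁻²⁶ × 5.324 × 10⁻²⁰) = 7.523 × 10⁻²³ kg·m/s.
λ = h/p = 8.81 × 10⁻¹² m = 8810 fm.

λ = 8810 fm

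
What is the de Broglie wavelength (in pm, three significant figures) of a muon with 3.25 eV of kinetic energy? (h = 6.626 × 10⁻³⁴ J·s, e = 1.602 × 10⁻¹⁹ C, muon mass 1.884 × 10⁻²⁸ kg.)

KE = 3.25 eV = 5.207 × 10⁻¹⁹ J.
p = √(2mKE) = √(2 × 1.884 × 10⁻²⁸ × 5.207 × 10⁻¹⁹) = 1.401 × 10⁻²³ kg·m/s.
λ = h/p = 6.626 × 10⁻³⁴ / 1.401 × 10⁻²³ = 4.73 × 10⁻¹¹ m = 47.3 pm.

λ = 47.3 pm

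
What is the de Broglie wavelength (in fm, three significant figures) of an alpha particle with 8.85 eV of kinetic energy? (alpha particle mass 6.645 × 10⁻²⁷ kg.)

KE = 8.85 eV = 1.418 × 10⁻¹⁸ J.
p = √(2mKE) = √(2 × 6.645 × 10⁻²⁷ × 1.418 × 10⁻¹⁸) = 1.373 × 10⁻²² kg·m/s.
λ = h/p = 6.626 × 10⁻³⁴ / 1.373 × 10⁻²² = 4.83 × 10⁻¹² m = 4830 fm.

λ = 4830 fm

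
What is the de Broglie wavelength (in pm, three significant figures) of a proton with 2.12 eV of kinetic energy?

KE = 2.12 eV = 3.396 × 10⁻¹⁹ J.
p = √(2mKE) = √(2 × 1.673 × 10⁻²⁷ × 3.396 × 10⁻¹⁹) = 3.371 × 10⁻²³ kg·m/s.
λ = h/p = 6.626 × 10⁻³⁴ / 3.371 × 10⁻²³ = 1.97 × 10⁻¹¹ m = 19.7 pm.

λ = 19.7 pm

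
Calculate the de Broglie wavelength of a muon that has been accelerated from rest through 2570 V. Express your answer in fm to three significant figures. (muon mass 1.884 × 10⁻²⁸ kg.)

λ = 1680 fm

KE = eV = 1.602 × 10⁻¹⁹ × 2570 = 4.117 × 10⁻¹⁶ J.
p = √(2mKE) = √(2 × 1.884 × 10⁻²⁸ × 4.117 × 10⁻¹⁶) = 3.939 × 10⁻²² kg·m/s.
λ = h/p = 6.626 × 10⁻³⁴ / 3.939 × 10⁻²² = 1.68 × 10⁻¹² m = 1680 fm.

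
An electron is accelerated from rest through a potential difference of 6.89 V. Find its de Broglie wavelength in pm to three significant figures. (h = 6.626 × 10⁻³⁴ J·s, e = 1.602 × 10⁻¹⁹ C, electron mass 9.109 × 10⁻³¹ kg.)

KE = eV = 1.602 × 10⁻¹⁹ × 6.890 = 1.104 × 10⁻¹⁸ J.
p = √(2mKE) = √(2 × 9.109 × 10⁻³¹ × 1.104 × 10⁻¹⁸) = 1.418 × 10⁻²⁴ kg·m/s.
λ = h/p = 6.626 × 10⁻³⁴ / 1.418 × 10⁻²⁴ = 4.67 × 10⁻¹⁰ m = 467 pm.

λ = 467 pm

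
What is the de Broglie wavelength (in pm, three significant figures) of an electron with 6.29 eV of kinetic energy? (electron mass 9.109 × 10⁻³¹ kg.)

λ = 489 pm

KE = 6.29 eV = 1.008 × 10⁻¹⁸ J.
p = √(2mKE) = √(2 × 9.109 × 10⁻³¹ × 1.008 × 10⁻¹⁸) = 1.355 × 10⁻²⁴ kg·m/s.
λ = h/p = 6.626 × 10⁻³⁴ / 1.355 × 10⁻²⁴ = 4.89 × 10⁻¹⁰ m = 489 pm.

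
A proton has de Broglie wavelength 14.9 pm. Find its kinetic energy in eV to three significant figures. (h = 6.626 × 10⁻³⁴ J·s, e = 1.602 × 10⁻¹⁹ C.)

p = h/λ = 6.626 × 10⁻³⁴ / 1.490 × 10⁻¹¹ = 4.447 × 10⁻²³ kg·m/s.
KE = p²/(2m) = (4.447 × 10⁻²³)² / (2 × 1.673 × 10⁻²⁷) = 5.910 × 10⁻¹⁹ J = 3.69 eV.

KE = 3.69 eV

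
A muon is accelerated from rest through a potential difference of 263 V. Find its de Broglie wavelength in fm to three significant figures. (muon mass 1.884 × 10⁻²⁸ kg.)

λ = 5260 fm

KE = eV = 1.602 × 10⁻¹⁹ × 263.0 = 4.213 × 10⁻¹⁷ J.
p = √(2mKE) = √(2 × 1.884 × 10⁻²⁸ × 4.213 × 10⁻¹⁷) = 1.260 × 10⁻²² kg·m/s.
λ = h/p = 6.626 × 10⁻³⁴ / 1.260 × 10⁻²² = 5.26 × 10⁻¹² m = 5260 fm.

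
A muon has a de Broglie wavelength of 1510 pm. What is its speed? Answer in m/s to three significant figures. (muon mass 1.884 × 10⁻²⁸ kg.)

p = h/λ = 6.626 × 10⁻³⁴ / 1.510 × 10⁻⁹ = 4.388 × 10⁻²⁵ kg·m/s.
v = p/m = 4.388 × 10⁻²⁵ / 1.884 × 10⁻²⁸ = 2.33 × 10³ m/s = 2330 m/s.

v = 2330 m/s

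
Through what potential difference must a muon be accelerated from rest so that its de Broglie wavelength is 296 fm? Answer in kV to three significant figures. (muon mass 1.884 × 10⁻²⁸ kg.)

p = h/λ = 6.626 × 10⁻³⁴ / 2.960 × 10⁻¹³ = 2.239 × 10⁻²¹ kg·m/s.
KE = p²/(2m) = 1.330 × 10⁻¹⁴ J.
V = KE/e = 1.330 × 10⁻¹⁴ / (1.602 × 10⁻¹⁹) = 83.0 kV.

V = 83.0 kV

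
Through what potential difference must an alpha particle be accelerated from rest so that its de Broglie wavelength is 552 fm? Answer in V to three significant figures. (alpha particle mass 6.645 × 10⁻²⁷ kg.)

p = h/λ = 6.626 × 10⁻³⁴ / 5.520 × 10⁻¹³ = 1.200 × 10⁻²¹ kg·m/s.
KE = p²/(2m) = 1.084 × 10⁻¹⁶ J.
V = KE/2e = 1.084 × 10⁻¹⁶ / (2 × 1.602 × 10⁻¹⁹) = 338 V.

V = 338 V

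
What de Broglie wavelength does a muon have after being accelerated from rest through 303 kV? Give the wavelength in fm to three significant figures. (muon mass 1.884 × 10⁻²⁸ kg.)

λ = 155 fm

KE = eV = 1.602 × 10⁻¹⁹ × 3.030 × 10⁵ = 4.854 × 10⁻¹⁴ J.
p = √(2mKE) = √(2 × 1.884 × 10⁻²⁸ × 4.854 × 10⁻¹⁴) = 4.277 × 10⁻²¹ kg·m/s.
λ = h/p = 6.626 × 10⁻³⁴ / 4.277 × 10⁻²¹ = 1.55 × 10⁻¹³ m = 155 fm.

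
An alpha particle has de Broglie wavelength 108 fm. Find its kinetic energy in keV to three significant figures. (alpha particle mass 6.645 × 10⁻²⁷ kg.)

KE = 17.7 keV

p = h/λ = 6.626 × 10⁻³⁴ / 1.080 × 10⁻¹³ = 6.135 × 10⁻²¹ kg·m/s.
KE = p²/(2m) = (6.135 × 10⁻²¹)² / (2 × 6.645 × 10⁻²⁷) = 2.832 × 10⁻¹⁵ J = 17.7 keV.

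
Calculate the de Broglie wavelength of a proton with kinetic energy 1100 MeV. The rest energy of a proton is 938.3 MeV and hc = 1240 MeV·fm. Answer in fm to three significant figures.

Total energy E = KE + m₀c² = 1100 + 938.3 = 2038.3 MeV.
(pc)² = E² − (m₀c²)² = (2038.3)² − (938.3)² = 3.274 × 10⁶ MeV², so pc = 1809 MeV.
λ = hc/(pc) = 1240 MeV·fm / 1809 MeV = 0.685 fm.

λ = 0.685 fm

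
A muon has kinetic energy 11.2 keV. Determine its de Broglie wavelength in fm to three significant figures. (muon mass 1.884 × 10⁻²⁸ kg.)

λ = 806 fm

KE = 11.2 keV = 1.794 × 10⁻¹⁵ J.
p = √(2mKE) = √(2 × 1.884 × 10⁻²⁸ × 1.794 × 10⁻¹⁵) = 8.222 × 10⁻²² kg·m/s.
λ = h/p = 6.626 × 10⁻³⁴ / 8.222 × 10⁻²² = 8.06 × 10⁻¹³ m = 806 fm.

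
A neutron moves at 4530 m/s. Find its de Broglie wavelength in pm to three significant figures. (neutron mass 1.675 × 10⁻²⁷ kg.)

p = mv = 1.675 × 10⁻²⁷ × 4530 = 7.588 × 10⁻²⁴ kg·m/s.
λ = h/p = 6.626 × 10⁻³⁴ / 7.588 × 10⁻²⁴ = 8.73 × 10⁻¹¹ m = 87.3 pm.

λ = 87.3 pm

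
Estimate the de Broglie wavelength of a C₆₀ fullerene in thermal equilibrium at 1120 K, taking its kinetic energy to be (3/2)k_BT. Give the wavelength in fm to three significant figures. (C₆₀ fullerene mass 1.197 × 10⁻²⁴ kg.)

KE = (3/2)k_BT = 1.5 × 1.381 × 10⁻²³ × 1120 = 2.320 × 10⁻²⁰ J.
p = √(2mKE) = √(2 × 1.197 × 10⁻²⁴ × 2.320 × 10⁻²⁰) = 2.357 × 10⁻²² kg·m/s.
λ = h/p = 2.81 × 10⁻¹² m = 2810 fm.

λ = 2810 fm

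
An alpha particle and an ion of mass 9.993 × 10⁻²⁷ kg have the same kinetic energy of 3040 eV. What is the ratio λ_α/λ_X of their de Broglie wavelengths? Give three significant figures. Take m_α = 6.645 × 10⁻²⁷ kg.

λ_α/λ_X = 1.23

At fixed KE, p = √(2mKE) so λ = h/p ∝ 1/√m.
λ_α/λ_X = √(m_X/m_α) = √(9.993 × 10⁻²⁷/6.645 × 10⁻²⁷) = √(1.504) = 1.23.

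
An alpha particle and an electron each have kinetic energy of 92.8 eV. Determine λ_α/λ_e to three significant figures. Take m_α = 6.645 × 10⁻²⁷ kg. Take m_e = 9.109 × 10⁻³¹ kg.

λ_α/λ_e = 0.0117

At fixed KE, p = √(2mKE) so λ = h/p ∝ 1/√m.
λ_α/λ_e = √(m_e/m_α) = √(9.109 × 10⁻³¹/6.645 × 10⁻²⁷) = √(1.371 × 10⁻⁴) = 0.0117.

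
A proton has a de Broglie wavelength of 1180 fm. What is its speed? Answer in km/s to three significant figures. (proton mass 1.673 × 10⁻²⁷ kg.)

v = 336 km/s

p = h/λ = 6.626 × 10⁻³⁴ / 1.180 × 10⁻¹² = 5.615 × 10⁻²² kg·m/s.
v = p/m = 5.615 × 10⁻²² / 1.673 × 10⁻²⁷ = 3.36 × 10⁵ m/s = 336 km/s.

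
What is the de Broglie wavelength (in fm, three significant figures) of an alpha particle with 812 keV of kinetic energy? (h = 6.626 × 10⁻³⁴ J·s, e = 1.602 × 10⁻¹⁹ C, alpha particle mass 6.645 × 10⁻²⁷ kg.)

λ = 15.9 fm

KE = 812 keV = 1.301 × 10⁻¹³ J.
p = √(2mKE) = √(2 × 6.645 × 10⁻²⁷ × 1.301 × 10⁻¹³) = 4.158 × 10⁻²⁰ kg·m/s.
λ = h/p = 6.626 × 10⁻³⁴ / 4.158 × 10⁻²⁰ = 1.59 × 10⁻¹⁴ m = 15.9 fm.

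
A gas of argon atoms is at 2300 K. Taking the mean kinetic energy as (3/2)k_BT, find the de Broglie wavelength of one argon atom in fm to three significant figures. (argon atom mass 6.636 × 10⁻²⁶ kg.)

λ = 8330 fm

KE = (3/2)k_BT = 1.5 × 1.381 × 10⁻²³ × 2300 = 4.764 × 10⁻²⁰ J.
p = √(2mKE) = √(2 × 6.636 × 10⁻²⁶ × 4.764 × 10⁻²⁰) = 7.952 × 10⁻²³ kg·m/s.
λ = h/p = 8.33 × 10⁻¹² m = 8330 fm.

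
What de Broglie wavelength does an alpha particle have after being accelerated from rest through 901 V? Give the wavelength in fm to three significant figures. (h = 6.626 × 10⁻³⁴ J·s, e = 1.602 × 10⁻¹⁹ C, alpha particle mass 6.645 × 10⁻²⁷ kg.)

λ = 338 fm

KE = 2eV = 2 × 1.602 × 10⁻¹⁹ × 901.0 = 2.887 × 10⁻¹⁶ J.
p = √(2mKE) = √(2 × 6.645 × 10⁻²⁷ × 2.887 × 10⁻¹⁶) = 1.959 × 10⁻²¹ kg·m/s.
λ = h/p = 6.626 × 10⁻³⁴ / 1.959 × 10⁻²¹ = 3.38 × 10⁻¹³ m = 338 fm.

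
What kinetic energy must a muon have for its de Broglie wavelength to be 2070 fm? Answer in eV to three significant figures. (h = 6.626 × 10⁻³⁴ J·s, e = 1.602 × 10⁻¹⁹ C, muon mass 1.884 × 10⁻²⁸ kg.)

p = h/λ = 6.626 × 10⁻³⁴ / 2.070 × 10⁻¹² = 3.201 × 10⁻²² kg·m/s.
KE = p²/(2m) = (3.201 × 10⁻²²)² / (2 × 1.884 × 10⁻²⁸) = 2.719 × 10⁻¹⁶ J = 1700 eV.

KE = 1700 eV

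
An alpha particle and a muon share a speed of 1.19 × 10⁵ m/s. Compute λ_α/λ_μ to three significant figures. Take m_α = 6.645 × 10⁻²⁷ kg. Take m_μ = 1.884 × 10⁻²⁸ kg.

At fixed v, p = mv so λ = h/(mv) ∝ 1/m.
λ_α/λ_μ = m_μ/m_α = 1.884 × 10⁻²⁸/6.645 × 10⁻²⁷ = 0.0284.

λ_α/λ_μ = 0.0284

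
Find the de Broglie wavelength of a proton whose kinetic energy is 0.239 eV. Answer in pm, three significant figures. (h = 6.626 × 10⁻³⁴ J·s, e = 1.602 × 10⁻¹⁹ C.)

KE = 0.239 eV = 3.829 × 10⁻²⁰ J.
p = √(2mKE) = √(2 × 1.673 × 10⁻²⁷ × 3.829 × 10⁻²⁰) = 1.132 × 10⁻²³ kg·m/s.
λ = h/p = 6.626 × 10⁻³⁴ / 1.132 × 10⁻²³ = 5.85 × 10⁻¹¹ m = 58.5 pm.

λ = 58.5 pm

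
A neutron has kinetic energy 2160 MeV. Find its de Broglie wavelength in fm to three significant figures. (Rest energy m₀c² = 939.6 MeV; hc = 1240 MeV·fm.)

Total energy E = KE + m₀c² = 2160 + 939.6 = 3099.6 MeV.
(pc)² = E² − (m₀c²)² = (3099.6)² − (939.6)² = 8.725 × 10⁶ MeV², so pc = 2954 MeV.
λ = hc/(pc) = 1240 MeV·fm / 2954 MeV = 0.420 fm.

λ = 0.420 fm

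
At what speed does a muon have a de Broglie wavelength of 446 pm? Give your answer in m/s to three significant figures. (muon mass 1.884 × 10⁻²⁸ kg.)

v = 7890 m/s

p = h/λ = 6.626 × 10⁻³⁴ / 4.460 × 10⁻¹⁰ = 1.486 × 10⁻²⁴ kg·m/s.
v = p/m = 1.486 × 10⁻²⁴ / 1.884 × 10⁻²⁸ = 7.89 × 10³ m/s = 7890 m/s.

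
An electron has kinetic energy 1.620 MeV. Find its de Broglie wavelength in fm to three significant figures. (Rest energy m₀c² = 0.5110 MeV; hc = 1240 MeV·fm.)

λ = 599 fm

Total energy E = KE + m₀c² = 1.620 + 0.5110 = 2.1310 MeV.
(pc)² = E² − (m₀c²)² = (2.1310)² − (0.5110)² = 4.280 MeV², so pc = 2.069 MeV.
λ = hc/(pc) = 1240 MeV·fm / 2.069 MeV = 599 fm.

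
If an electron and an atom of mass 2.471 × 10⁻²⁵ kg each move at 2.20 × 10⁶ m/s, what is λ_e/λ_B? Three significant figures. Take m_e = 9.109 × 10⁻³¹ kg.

λ_e/λ_B = 2.71 × 10⁵

At fixed v, p = mv so λ = h/(mv) ∝ 1/m.
λ_e/λ_B = m_B/m_e = 2.471 × 10⁻²⁵/9.109 × 10⁻³¹ = 2.71 × 10⁵.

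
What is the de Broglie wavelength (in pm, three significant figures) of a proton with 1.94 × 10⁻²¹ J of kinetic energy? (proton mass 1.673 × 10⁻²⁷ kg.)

p = √(2mKE) = √(2 × 1.673 × 10⁻²⁷ × 1.940 × 10⁻²¹) = 2.548 × 10⁻²⁴ kg·m/s.
λ = h/p = 6.626 × 10⁻³⁴ / 2.548 × 10⁻²⁴ = 2.60 × 10⁻¹⁰ m = 260 pm.

λ = 260 pm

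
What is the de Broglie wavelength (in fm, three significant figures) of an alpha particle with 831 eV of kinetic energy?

λ = 498 fm

KE = 831 eV = 1.331 × 10⁻¹⁶ J.
p = √(2mKE) = √(2 × 6.645 × 10⁻²⁷ × 1.331 × 10⁻¹⁶) = 1.330 × 10⁻²¹ kg·m/s.
λ = h/p = 6.626 × 10⁻³⁴ / 1.330 × 10⁻²¹ = 4.98 × 10⁻¹³ m = 498 fm.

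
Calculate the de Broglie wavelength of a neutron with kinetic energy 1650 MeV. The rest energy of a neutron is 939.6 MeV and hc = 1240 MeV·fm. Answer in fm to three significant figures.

λ = 0.514 fm

Total energy E = KE + m₀c² = 1650 + 939.6 = 2589.6 MeV.
(pc)² = E² − (m₀c²)² = (2589.6)² − (939.6)² = 5.823 × 10⁶ MeV², so pc = 2413 MeV.
λ = hc/(pc) = 1240 MeV·fm / 2413 MeV = 0.514 fm.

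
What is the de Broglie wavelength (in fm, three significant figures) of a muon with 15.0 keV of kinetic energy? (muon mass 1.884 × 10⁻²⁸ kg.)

λ = 696 fm

KE = 15.0 keV = 2.403 × 10⁻¹⁵ J.
p = √(2mKE) = √(2 × 1.884 × 10⁻²⁸ × 2.403 × 10⁻¹⁵) = 9.516 × 10⁻²² kg·m/s.
λ = h/p = 6.626 × 10⁻³⁴ / 9.516 × 10⁻²² = 6.96 × 10⁻¹³ m = 696 fm.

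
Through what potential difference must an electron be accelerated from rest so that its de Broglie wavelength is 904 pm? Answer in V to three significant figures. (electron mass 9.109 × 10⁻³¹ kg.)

p = h/λ = 6.626 × 10⁻³⁴ / 9.040 × 10⁻¹⁰ = 7.330 × 10⁻²⁵ kg·m/s.
KE = p²/(2m) = 2.949 × 10⁻¹⁹ J.
V = KE/e = 2.949 × 10⁻¹⁹ / (1.602 × 10⁻¹⁹) = 1.84 V.

V = 1.84 V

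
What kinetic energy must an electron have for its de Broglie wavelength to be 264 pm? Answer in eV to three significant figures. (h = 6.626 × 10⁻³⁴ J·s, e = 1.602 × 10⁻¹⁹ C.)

KE = 21.6 eV

p = h/λ = 6.626 × 10⁻³⁴ / 2.640 × 10⁻¹⁰ = 2.510 × 10⁻²⁴ kg·m/s.
KE = p²/(2m) = (2.510 × 10⁻²⁴)² / (2 × 9.109 × 10⁻³¹) = 3.458 × 10⁻¹⁸ J = 21.6 eV.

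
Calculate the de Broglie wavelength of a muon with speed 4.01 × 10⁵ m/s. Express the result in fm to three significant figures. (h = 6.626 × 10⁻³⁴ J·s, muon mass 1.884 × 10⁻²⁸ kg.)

λ = 8770 fm

p = mv = 1.884 × 10⁻²⁸ × 4.01 × 10⁵ = 7.555 × 10⁻²³ kg·m/s.
λ = h/p = 6.626 × 10⁻³⁴ / 7.555 × 10⁻²³ = 8.77 × 10⁻¹² m = 8770 fm.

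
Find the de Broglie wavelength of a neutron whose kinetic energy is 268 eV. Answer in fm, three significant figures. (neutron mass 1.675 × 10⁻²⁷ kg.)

λ = 1750 fm

KE = 268 eV = 4.293 × 10⁻¹⁷ J.
p = √(2mKE) = √(2 × 1.675 × 10⁻²⁷ × 4.293 × 10⁻¹⁷) = 3.792 × 10⁻²² kg·m/s.
λ = h/p = 6.626 × 10⁻³⁴ / 3.792 × 10⁻²² = 1.75 × 10⁻¹² m = 1750 fm.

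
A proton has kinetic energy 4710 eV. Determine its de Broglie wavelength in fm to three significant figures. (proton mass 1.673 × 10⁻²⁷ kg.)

KE = 4710 eV = 7.545 × 10⁻¹⁶ J.
p = √(2mKE) = √(2 × 1.673 × 10⁻²⁷ × 7.545 × 10⁻¹⁶) = 1.589 × 10⁻²¹ kg·m/s.
λ = h/p = 6.626 × 10⁻³⁴ / 1.589 × 10⁻²¹ = 4.17 × 10⁻¹³ m = 417 fm.

λ = 417 fm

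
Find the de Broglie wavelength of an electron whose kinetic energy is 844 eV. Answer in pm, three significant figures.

KE = 844 eV = 1.352 × 10⁻¹⁶ J.
p = √(2mKE) = √(2 × 9.109 × 10⁻³¹ × 1.352 × 10⁻¹⁶) = 1.569 × 10⁻²³ kg·m/s.
λ = h/p = 6.626 × 10⁻³⁴ / 1.569 × 10⁻²³ = 4.22 × 10⁻¹¹ m = 42.2 pm.

λ = 42.2 pm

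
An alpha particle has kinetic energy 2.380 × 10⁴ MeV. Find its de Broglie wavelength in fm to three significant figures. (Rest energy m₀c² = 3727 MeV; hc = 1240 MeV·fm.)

Total energy E = KE + m₀c² = 2.380 × 10⁴ + 3727 = 27527 MeV.
(pc)² = E² − (m₀c²)² = (27527)² − (3727)² = 7.438 × 10⁸ MeV², so pc = 2.727 × 10⁴ MeV.
λ = hc/(pc) = 1240 MeV·fm / 2.727 × 10⁴ MeV = 0.0455 fm.

λ = 0.0455 fm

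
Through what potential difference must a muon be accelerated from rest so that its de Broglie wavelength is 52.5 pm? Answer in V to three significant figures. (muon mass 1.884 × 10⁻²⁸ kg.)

V = 2.64 V

p = h/λ = 6.626 × 10⁻³⁴ / 5.250 × 10⁻¹¹ = 1.262 × 10⁻²³ kg·m/s.
KE = p²/(2m) = 4.227 × 10⁻¹⁹ J.
V = KE/e = 4.227 × 10⁻¹⁹ / (1.602 × 10⁻¹⁹) = 2.64 V.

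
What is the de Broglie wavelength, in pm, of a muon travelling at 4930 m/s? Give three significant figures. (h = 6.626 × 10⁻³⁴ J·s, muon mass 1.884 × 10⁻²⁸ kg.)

λ = 713 pm

p = mv = 1.884 × 10⁻²⁸ × 4930 = 9.288 × 10⁻²⁵ kg·m/s.
λ = h/p = 6.626 × 10⁻³⁴ / 9.288 × 10⁻²⁵ = 7.13 × 10⁻¹⁰ m = 713 pm.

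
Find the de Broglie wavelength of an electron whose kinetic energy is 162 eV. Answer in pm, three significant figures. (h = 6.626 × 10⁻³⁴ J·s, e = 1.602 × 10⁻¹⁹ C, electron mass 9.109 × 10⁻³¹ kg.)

KE = 162 eV = 2.595 × 10⁻¹⁷ J.
p = √(2mKE) = √(2 × 9.109 × 10⁻³¹ × 2.595 × 10⁻¹⁷) = 6.876 × 10⁻²⁴ kg·m/s.
λ = h/p = 6.626 × 10⁻³⁴ / 6.876 × 10⁻²⁴ = 9.64 × 10⁻¹¹ m = 96.4 pm.

λ = 96.4 pm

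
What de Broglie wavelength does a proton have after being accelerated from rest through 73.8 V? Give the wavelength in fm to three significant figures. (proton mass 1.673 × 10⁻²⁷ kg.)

KE = eV = 1.602 × 10⁻¹⁹ × 73.80 = 1.182 × 10⁻¹⁷ J.
p = √(2mKE) = √(2 × 1.673 × 10⁻²⁷ × 1.182 × 10⁻¹⁷) = 1.989 × 10⁻²² kg·m/s.
λ = h/p = 6.626 × 10⁻³⁴ / 1.989 × 10⁻²² = 3.33 × 10⁻¹² m = 3330 fm.

λ = 3330 fm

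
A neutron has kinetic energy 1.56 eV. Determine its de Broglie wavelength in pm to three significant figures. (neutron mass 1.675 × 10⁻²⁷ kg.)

λ = 22.9 pm

KE = 1.56 eV = 2.499 × 10⁻¹⁹ J.
p = √(2mKE) = √(2 × 1.675 × 10⁻²⁷ × 2.499 × 10⁻¹⁹) = 2.893 × 10⁻²³ kg·m/s.
λ = h/p = 6.626 × 10⁻³⁴ / 2.893 × 10⁻²³ = 2.29 × 10⁻¹¹ m = 22.9 pm.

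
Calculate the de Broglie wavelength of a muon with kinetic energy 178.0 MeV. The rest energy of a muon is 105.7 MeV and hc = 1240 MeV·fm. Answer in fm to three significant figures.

λ = 4.71 fm

Total energy E = KE + m₀c² = 178.0 + 105.7 = 283.7 MeV.
(pc)² = E² − (m₀c²)² = (283.7)² − (105.7)² = 6.931 × 10⁴ MeV², so pc = 263.3 MeV.
λ = hc/(pc) = 1240 MeV·fm / 263.3 MeV = 4.71 fm.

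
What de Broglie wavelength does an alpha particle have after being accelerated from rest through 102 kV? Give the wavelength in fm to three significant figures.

λ = 31.8 fm

KE = 2eV = 2 × 1.602 × 10⁻¹⁹ × 1.020 × 10⁵ = 3.268 × 10⁻¹⁴ J.
p = √(2mKE) = √(2 × 6.645 × 10⁻²⁷ × 3.268 × 10⁻¹⁴) = 2.084 × 10⁻²⁰ kg·m/s.
λ = h/p = 6.626 × 10⁻³⁴ / 2.084 × 10⁻²⁰ = 3.18 × 10⁻¹⁴ m = 31.8 fm.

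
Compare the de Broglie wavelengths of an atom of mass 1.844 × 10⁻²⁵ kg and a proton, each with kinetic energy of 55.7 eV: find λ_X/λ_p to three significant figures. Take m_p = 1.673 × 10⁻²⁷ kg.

At fixed KE, p = √(2mKE) so λ = h/p ∝ 1/√m.
λ_X/λ_p = √(m_p/m_X) = √(1.673 × 10⁻²⁷/1.844 × 10⁻²⁵) = √(9.073 × 10⁻³) = 0.0953.

λ_X/λ_p = 0.0953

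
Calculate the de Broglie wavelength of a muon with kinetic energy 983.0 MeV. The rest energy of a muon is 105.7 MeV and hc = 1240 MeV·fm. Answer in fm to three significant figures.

Total energy E = KE + m₀c² = 983.0 + 105.7 = 1088.7 MeV.
(pc)² = E² − (m₀c²)² = (1088.7)² − (105.7)² = 1.174 × 10⁶ MeV², so pc = 1084 MeV.
λ = hc/(pc) = 1240 MeV·fm / 1084 MeV = 1.14 fm.

λ = 1.14 fm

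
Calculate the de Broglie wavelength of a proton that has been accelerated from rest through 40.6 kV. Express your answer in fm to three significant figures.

λ = 142 fm

KE = eV = 1.602 × 10⁻¹⁹ × 4.060 × 10⁴ = 6.504 × 10⁻¹⁵ J.
p = √(2mKE) = √(2 × 1.673 × 10⁻²⁷ × 6.504 × 10⁻¹⁵) = 4.665 × 10⁻²¹ kg·m/s.
λ = h/p = 6.626 × 10⁻³⁴ / 4.665 × 10⁻²¹ = 1.42 × 10⁻¹³ m = 142 fm.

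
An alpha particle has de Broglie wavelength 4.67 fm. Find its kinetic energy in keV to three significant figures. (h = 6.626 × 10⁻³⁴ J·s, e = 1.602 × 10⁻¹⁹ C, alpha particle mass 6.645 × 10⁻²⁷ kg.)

KE = 9460 keV

p = h/λ = 6.626 × 10⁻³⁴ / 4.670 × 10⁻¹⁵ = 1.419 × 10⁻¹⁹ kg·m/s.
KE = p²/(2m) = (1.419 × 10⁻¹⁹)² / (2 × 6.645 × 10⁻²⁷) = 1.515 × 10⁻¹² J = 9460 keV.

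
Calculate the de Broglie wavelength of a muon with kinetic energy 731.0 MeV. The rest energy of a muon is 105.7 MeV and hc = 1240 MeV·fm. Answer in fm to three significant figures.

Total energy E = KE + m₀c² = 731.0 + 105.7 = 836.7 MeV.
(pc)² = E² − (m₀c²)² = (836.7)² − (105.7)² = 6.889 × 10⁵ MeV², so pc = 830.0 MeV.
λ = hc/(pc) = 1240 MeV·fm / 830.0 MeV = 1.49 fm.

λ = 1.49 fm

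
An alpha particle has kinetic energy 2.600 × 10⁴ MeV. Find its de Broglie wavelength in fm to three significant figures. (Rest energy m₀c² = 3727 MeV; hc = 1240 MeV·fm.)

λ = 0.0420 fm

Total energy E = KE + m₀c² = 2.600 × 10⁴ + 3727 = 29727 MeV.
(pc)² = E² − (m₀c²)² = (29727)² − (3727)² = 8.698 × 10⁸ MeV², so pc = 2.949 × 10⁴ MeV.
λ = hc/(pc) = 1240 MeV·fm / 2.949 × 10⁴ MeV = 0.0420 fm.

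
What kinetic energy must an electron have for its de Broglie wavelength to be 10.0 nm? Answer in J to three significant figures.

KE = 2.41 × 10⁻²¹ J

p = h/λ = 6.626 × 10⁻³⁴ / 1.000 × 10⁻⁸ = 6.626 × 10⁻²⁶ kg·m/s.
KE = p²/(2m) = (6.626 × 10⁻²⁶)² / (2 × 9.109 × 10⁻³¹) = 2.410 × 10⁻²¹ J = 2.41 × 10⁻²¹ J.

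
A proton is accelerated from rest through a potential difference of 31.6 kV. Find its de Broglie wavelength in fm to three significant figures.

λ = 161 fm

KE = eV = 1.602 × 10⁻¹⁹ × 3.160 × 10⁴ = 5.062 × 10⁻¹⁵ J.
p = √(2mKE) = √(2 × 1.673 × 10⁻²⁷ × 5.062 × 10⁻¹⁵) = 4.116 × 10⁻²¹ kg·m/s.
λ = h/p = 6.626 × 10⁻³⁴ / 4.116 × 10⁻²¹ = 1.61 × 10⁻¹³ m = 161 fm.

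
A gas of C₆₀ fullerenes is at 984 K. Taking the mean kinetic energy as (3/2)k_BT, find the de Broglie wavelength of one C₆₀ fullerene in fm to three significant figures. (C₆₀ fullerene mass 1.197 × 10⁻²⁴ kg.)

λ = 3000 fm

KE = (3/2)k_BT = 1.5 × 1.381 × 10⁻²³ × 984 = 2.038 × 10⁻²⁰ J.
p = √(2mKE) = √(2 × 1.197 × 10⁻²⁴ × 2.038 × 10⁻²⁰) = 2.209 × 10⁻²² kg·m/s.
λ = h/p = 3.00 × 10⁻¹² m = 3000 fm.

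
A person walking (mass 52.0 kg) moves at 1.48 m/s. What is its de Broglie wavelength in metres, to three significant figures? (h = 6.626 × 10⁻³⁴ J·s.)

p = mv = 52.0 × 1.48 = 7.696 × 10¹ kg·m/s.
λ = h/p = 6.626 × 10⁻³⁴ / 7.696 × 10¹ = 8.61 × 10⁻³⁶ m.

λ = 8.61 × 10⁻³⁶ m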